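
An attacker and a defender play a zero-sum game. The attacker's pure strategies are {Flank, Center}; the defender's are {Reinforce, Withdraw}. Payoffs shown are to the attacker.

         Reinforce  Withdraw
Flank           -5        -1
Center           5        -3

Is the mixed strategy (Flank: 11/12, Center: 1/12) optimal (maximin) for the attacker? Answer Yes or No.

No

Against Reinforce this mix gives (11/12)·(-5) + (1/12)·5 = -25/6.
Against Withdraw this mix gives (11/12)·(-1) + (1/12)·(-3) = -7/6.
The defender will play Reinforce, holding the attacker to -25/6. Shifting weight toward the row that does better against Reinforce would raise this floor (the equalizing mix achieves -5/3 against both Reinforce and Withdraw), so the proposed strategy is not optimal.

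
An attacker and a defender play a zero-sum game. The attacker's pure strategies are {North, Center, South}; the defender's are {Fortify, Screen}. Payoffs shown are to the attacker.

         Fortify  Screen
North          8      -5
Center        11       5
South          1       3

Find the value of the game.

Row minima: North → -5, Center → 5, South → 1; maximin = 5.
Column maxima: Fortify → 11, Screen → 5; minimax = 5.
Since maximin = minimax = 5, there is a saddle point and the value is 5.

5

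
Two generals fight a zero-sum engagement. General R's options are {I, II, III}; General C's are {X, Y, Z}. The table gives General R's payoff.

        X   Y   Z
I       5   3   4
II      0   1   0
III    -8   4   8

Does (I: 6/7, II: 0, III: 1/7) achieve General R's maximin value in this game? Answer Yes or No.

Yes

Against X this mix gives (6/7)·5 + (1/7)·(-8) = 22/7.
Against Y this mix gives (6/7)·3 + (1/7)·4 = 22/7.
Against Z this mix gives (6/7)·4 + (1/7)·8 = 32/7.
All of General C's active replies (X, Y) yield 22/7, and no column does worse for General R. The mix makes General C indifferent and guarantees 22/7, so it is optimal.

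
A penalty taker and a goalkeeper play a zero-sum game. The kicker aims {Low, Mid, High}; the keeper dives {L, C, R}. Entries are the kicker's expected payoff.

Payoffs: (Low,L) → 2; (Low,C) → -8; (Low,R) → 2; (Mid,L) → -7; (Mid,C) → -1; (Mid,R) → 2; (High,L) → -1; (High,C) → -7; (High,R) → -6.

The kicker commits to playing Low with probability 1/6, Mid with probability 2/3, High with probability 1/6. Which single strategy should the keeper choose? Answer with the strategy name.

If the keeper plays L, the kicker's expected payoff is (1/6)·2 + (2/3)·(-7) + (1/6)·(-1) = -9/2.
If the keeper plays C, the kicker's expected payoff is (1/6)·(-8) + (2/3)·(-1) + (1/6)·(-7) = -19/6.
If the keeper plays R, the kicker's expected payoff is (1/6)·2 + (2/3)·2 + (1/6)·(-6) = 2/3.
The keeper minimizes the kicker's payoff; the smallest is -9/2, so the best response is L.

L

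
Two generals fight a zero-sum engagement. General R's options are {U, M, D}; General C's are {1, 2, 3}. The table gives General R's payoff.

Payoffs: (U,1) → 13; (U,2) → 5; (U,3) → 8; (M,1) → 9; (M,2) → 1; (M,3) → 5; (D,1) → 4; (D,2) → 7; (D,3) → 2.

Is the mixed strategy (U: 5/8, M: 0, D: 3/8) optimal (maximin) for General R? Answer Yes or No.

Yes

Against 1 this mix gives (5/8)·13 + (3/8)·4 = 77/8.
Against 2 this mix gives (5/8)·5 + (3/8)·7 = 23/4.
Against 3 this mix gives (5/8)·8 + (3/8)·2 = 23/4.
All of General C's active replies (2, 3) yield 23/4, and no column does worse for General R. The mix makes General C indifferent and guarantees 23/4, so it is optimal.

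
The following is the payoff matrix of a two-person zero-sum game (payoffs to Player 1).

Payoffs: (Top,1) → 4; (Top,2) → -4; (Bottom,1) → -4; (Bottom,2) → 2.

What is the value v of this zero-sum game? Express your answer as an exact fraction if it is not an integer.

-4/7

Row minima: Top → -4, Bottom → -4; maximin = -4.
Column maxima: 1 → 4, 2 → 2; minimax = 2.
-4 ≠ 2, so there is no saddle point; optimal play is mixed.
Let Player 1 play Top with probability p. Expected payoff against 1: 4p + (-4)(1−p) = 8p − 4; against 2: (-4)p + 2(1−p) = −6p + 2.
Setting these equal: 8p − 4 = −6p + 2 ⇒ 14p = 6 ⇒ p = 3/7, and the value is (8)·(3/7) − 4 = -4/7.
For Player 2: with q = P(1), equating Top's and Bottom's payoffs gives 8q − 4 = −6q + 2 ⇒ q = 3/7.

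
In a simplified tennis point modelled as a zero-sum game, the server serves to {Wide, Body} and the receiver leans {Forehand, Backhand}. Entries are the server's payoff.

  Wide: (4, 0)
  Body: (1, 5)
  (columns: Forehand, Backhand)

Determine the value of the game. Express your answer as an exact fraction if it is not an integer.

5/2

Row minima: Wide → 0, Body → 1; maximin = 1.
Column maxima: Forehand → 4, Backhand → 5; minimax = 4.
1 ≠ 4, so there is no saddle point; optimal play is mixed.
Let the server play Wide with probability p. Expected payoff against Forehand: 4p + 1(1−p) = 3p + 1; against Backhand: 0p + 5(1−p) = −5p + 5.
Setting these equal: 3p + 1 = −5p + 5 ⇒ 8p = 4 ⇒ p = 1/2, and the value is (3)·(1/2) + 1 = 5/2.
For the receiver: with q = P(Forehand), equating Wide's and Body's payoffs gives 4q = −4q + 5 ⇒ q = 5/8.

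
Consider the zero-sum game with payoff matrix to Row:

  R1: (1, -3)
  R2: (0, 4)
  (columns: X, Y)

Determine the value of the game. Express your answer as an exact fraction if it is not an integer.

1/2

Row minima: R1 → -3, R2 → 0; maximin = 0.
Column maxima: X → 1, Y → 4; minimax = 1.
0 ≠ 1, so there is no saddle point; optimal play is mixed.
Let Row play R1 with probability p. Expected payoff against X: 1p + 0(1−p) = p; against Y: (-3)p + 4(1−p) = −7p + 4.
Setting these equal: p = −7p + 4 ⇒ 8p = 4 ⇒ p = 1/2, and the value is (1)·(1/2) = 1/2.
For Column: with q = P(X), equating R1's and R2's payoffs gives 4q − 3 = −4q + 4 ⇒ q = 7/8.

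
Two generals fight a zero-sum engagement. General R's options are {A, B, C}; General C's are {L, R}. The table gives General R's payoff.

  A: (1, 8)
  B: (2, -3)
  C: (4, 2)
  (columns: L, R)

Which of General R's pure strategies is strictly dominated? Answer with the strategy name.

B

C gives a strictly higher payoff than B against every column: 4 > 2, 2 > -3.
So B is strictly dominated and General R never plays it.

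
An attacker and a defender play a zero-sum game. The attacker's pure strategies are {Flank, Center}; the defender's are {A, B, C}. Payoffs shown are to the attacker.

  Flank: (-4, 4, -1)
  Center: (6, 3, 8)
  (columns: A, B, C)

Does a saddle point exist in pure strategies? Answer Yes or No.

Row minima: Flank → -4, Center → 3; maximin = 3.
Column maxima: A → 6, B → 4, C → 8; minimax = 4.
3 ≠ 4, so no pure-strategy equilibrium exists.

No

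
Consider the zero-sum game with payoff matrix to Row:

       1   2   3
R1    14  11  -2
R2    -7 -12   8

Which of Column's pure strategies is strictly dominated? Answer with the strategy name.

1

2 holds Row's payoff strictly below 1 in every row: 11 < 14, -12 < -7.
So 1 is strictly dominated for Column.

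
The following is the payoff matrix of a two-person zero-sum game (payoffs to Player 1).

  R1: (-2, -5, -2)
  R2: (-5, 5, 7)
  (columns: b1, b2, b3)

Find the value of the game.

-35/13

Row minima: R1 → -5, R2 → -5; maximin = -5.
Column maxima: b1 → -2, b2 → 5, b3 → 7; minimax = -2.
-5 ≠ -2, so there is no saddle point; optimal play is mixed.
b3 is strictly dominated by b2 (it gives Player 1 strictly more in every row), so Player 2 never plays it.
On the remaining 2×2 (R1, R2 vs b1, b2):
Let Player 1 play R1 with probability p. Expected payoff against b1: (-2)p + (-5)(1−p) = 3p − 5; against b2: (-5)p + 5(1−p) = −10p + 5.
Setting these equal: 3p − 5 = −10p + 5 ⇒ 13p = 10 ⇒ p = 10/13, and the value is (3)·(10/13) − 5 = -35/13.
For Player 2: with q = P(b1), equating R1's and R2's payoffs gives 3q − 5 = −10q + 5 ⇒ q = 10/13.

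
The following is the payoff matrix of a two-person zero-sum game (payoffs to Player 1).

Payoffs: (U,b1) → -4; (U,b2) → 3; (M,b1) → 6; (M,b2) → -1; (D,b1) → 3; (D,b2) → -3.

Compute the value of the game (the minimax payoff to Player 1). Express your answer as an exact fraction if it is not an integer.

Row minima: U → -4, M → -1, D → -3; maximin = -1.
Column maxima: b1 → 6, b2 → 3; minimax = 3.
-1 ≠ 3, so there is no saddle point; optimal play is mixed.
D is strictly dominated by M, so Player 1 never plays it.
On the remaining 2×2 (U, M vs b1, b2):
Let Player 1 play U with probability p. Expected payoff against b1: (-4)p + 6(1−p) = −10p + 6; against b2: 3p + (-1)(1−p) = 4p − 1.
Setting these equal: −10p + 6 = 4p − 1 ⇒ −14p = -7 ⇒ p = 1/2, and the value is (-10)·(1/2) + 6 = 1.
For Player 2: with q = P(b1), equating U's and M's payoffs gives −7q + 3 = 7q − 1 ⇒ q = 2/7.

1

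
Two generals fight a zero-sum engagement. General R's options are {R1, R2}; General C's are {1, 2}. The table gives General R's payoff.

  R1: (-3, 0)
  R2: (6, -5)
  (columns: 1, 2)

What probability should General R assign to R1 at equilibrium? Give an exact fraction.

11/14

Row minima: R1 → -3, R2 → -5; maximin = -3.
Column maxima: 1 → 6, 2 → 0; minimax = 0.
-3 ≠ 0, so there is no saddle point; optimal play is mixed.
Let General R play R1 with probability p. Expected payoff against 1: (-3)p + 6(1−p) = −9p + 6; against 2: 0p + (-5)(1−p) = 5p − 5.
Setting these equal: −9p + 6 = 5p − 5 ⇒ −14p = -11 ⇒ p = 11/14, and the value is (-9)·(11/14) + 6 = -15/14.
For General C: with q = P(1), equating R1's and R2's payoffs gives −3q = 11q − 5 ⇒ q = 5/14.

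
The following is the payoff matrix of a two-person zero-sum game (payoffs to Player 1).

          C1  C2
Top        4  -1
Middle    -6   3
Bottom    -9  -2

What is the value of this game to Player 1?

3/7

Row minima: Top → -1, Middle → -6, Bottom → -9; maximin = -1.
Column maxima: C1 → 4, C2 → 3; minimax = 3.
-1 ≠ 3, so there is no saddle point; optimal play is mixed.
Bottom is strictly dominated by Top, so Player 1 never plays it.
On the remaining 2×2 (Top, Middle vs C1, C2):
Let Player 1 play Top with probability p. Expected payoff against C1: 4p + (-6)(1−p) = 10p − 6; against C2: (-1)p + 3(1−p) = −4p + 3.
Setting these equal: 10p − 6 = −4p + 3 ⇒ 14p = 9 ⇒ p = 9/14, and the value is (10)·(9/14) − 6 = 3/7.
For Player 2: with q = P(C1), equating Top's and Middle's payoffs gives 5q − 1 = −9q + 3 ⇒ q = 2/7.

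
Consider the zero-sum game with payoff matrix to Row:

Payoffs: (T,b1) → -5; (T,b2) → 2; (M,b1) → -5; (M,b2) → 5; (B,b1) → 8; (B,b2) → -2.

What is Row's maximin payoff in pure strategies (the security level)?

-2

Row minima: T → -5, M → -5, B → -2.
The best of these is -2.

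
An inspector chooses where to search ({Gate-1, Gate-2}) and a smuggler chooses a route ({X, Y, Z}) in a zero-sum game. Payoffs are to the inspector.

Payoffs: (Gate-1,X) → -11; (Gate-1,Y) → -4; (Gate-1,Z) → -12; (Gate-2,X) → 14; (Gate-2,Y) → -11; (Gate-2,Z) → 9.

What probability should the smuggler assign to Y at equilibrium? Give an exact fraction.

3/4

Row minima: Gate-1 → -12, Gate-2 → -11; maximin = -11.
Column maxima: X → 14, Y → -4, Z → 9; minimax = -4.
-11 ≠ -4, so there is no saddle point; optimal play is mixed.
X is strictly dominated by Z (it gives the inspector strictly more in every row), so the smuggler never plays it.
On the remaining 2×2 (Gate-1, Gate-2 vs Y, Z):
Let the inspector play Gate-1 with probability p. Expected payoff against Y: (-4)p + (-11)(1−p) = 7p − 11; against Z: (-12)p + 9(1−p) = −21p + 9.
Setting these equal: 7p − 11 = −21p + 9 ⇒ 28p = 20 ⇒ p = 5/7, and the value is (7)·(5/7) − 11 = -6.
For the smuggler: with q = P(Y), equating Gate-1's and Gate-2's payoffs gives 8q − 12 = −20q + 9 ⇒ q = 3/4.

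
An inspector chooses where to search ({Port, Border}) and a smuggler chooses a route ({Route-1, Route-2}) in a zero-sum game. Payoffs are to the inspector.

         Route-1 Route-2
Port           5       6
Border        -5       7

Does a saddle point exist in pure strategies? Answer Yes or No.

Yes

Row minima: Port → 5, Border → -5; maximin = 5.
Column maxima: Route-1 → 5, Route-2 → 7; minimax = 5.
maximin = minimax = 5, so a saddle point exists.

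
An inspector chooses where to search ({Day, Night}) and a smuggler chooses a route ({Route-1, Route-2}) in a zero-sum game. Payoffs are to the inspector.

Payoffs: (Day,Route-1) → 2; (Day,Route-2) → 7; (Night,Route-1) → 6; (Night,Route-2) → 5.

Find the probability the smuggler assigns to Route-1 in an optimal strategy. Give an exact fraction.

1/3

Row minima: Day → 2, Night → 5; maximin = 5.
Column maxima: Route-1 → 6, Route-2 → 7; minimax = 6.
5 ≠ 6, so there is no saddle point; optimal play is mixed.
Let the inspector play Day with probability p. Expected payoff against Route-1: 2p + 6(1−p) = −4p + 6; against Route-2: 7p + 5(1−p) = 2p + 5.
Setting these equal: −4p + 6 = 2p + 5 ⇒ −6p = -1 ⇒ p = 1/6, and the value is (-4)·(1/6) + 6 = 16/3.
For the smuggler: with q = P(Route-1), equating Day's and Night's payoffs gives −5q + 7 = q + 5 ⇒ q = 1/3.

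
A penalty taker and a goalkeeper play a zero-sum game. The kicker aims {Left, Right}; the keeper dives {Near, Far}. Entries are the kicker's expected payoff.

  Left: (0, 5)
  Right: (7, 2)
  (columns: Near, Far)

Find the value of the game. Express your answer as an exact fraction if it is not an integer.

Row minima: Left → 0, Right → 2; maximin = 2.
Column maxima: Near → 7, Far → 5; minimax = 5.
2 ≠ 5, so there is no saddle point; optimal play is mixed.
Let the kicker play Left with probability p. Expected payoff against Near: 0p + 7(1−p) = −7p + 7; against Far: 5p + 2(1−p) = 3p + 2.
Setting these equal: −7p + 7 = 3p + 2 ⇒ −10p = -5 ⇒ p = 1/2, and the value is (-7)·(1/2) + 7 = 7/2.
For the keeper: with q = P(Near), equating Left's and Right's payoffs gives −5q + 5 = 5q + 2 ⇒ q = 3/10.

7/2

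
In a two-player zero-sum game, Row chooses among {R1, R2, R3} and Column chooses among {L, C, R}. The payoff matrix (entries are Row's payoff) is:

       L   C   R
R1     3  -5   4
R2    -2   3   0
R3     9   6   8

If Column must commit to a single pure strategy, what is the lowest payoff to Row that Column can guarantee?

6

Column maxima: L → 9, C → 6, R → 8.
The smallest of these is 6.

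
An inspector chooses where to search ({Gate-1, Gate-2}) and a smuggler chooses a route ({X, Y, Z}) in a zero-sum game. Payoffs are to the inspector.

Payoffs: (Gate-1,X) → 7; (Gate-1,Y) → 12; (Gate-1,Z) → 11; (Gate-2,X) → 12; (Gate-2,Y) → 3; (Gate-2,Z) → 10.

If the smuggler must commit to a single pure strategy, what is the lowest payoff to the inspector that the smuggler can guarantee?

11

Column maxima: X → 12, Y → 12, Z → 11.
The smallest of these is 11.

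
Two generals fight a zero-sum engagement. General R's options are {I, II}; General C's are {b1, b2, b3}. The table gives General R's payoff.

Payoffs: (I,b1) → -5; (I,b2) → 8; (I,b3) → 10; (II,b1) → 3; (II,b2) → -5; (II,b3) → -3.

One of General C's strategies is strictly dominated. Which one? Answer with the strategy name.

b2 holds General R's payoff strictly below b3 in every row: 8 < 10, -5 < -3.
So b3 is strictly dominated for General C.

b3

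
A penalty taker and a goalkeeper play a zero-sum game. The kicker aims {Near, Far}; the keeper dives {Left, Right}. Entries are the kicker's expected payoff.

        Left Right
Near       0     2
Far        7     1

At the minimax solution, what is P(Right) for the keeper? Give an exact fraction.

7/8

Row minima: Near → 0, Far → 1; maximin = 1.
Column maxima: Left → 7, Right → 2; minimax = 2.
1 ≠ 2, so there is no saddle point; optimal play is mixed.
Let the kicker play Near with probability p. Expected payoff against Left: 0p + 7(1−p) = −7p + 7; against Right: 2p + 1(1−p) = p + 1.
Setting these equal: −7p + 7 = p + 1 ⇒ −8p = -6 ⇒ p = 3/4, and the value is (-7)·(3/4) + 7 = 7/4.
For the keeper: with q = P(Left), equating Near's and Far's payoffs gives −2q + 2 = 6q + 1 ⇒ q = 1/8.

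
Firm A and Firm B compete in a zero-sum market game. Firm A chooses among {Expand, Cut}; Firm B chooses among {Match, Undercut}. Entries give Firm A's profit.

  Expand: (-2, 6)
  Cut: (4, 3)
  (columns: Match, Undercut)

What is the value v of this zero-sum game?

Row minima: Expand → -2, Cut → 3; maximin = 3.
Column maxima: Match → 4, Undercut → 6; minimax = 4.
3 ≠ 4, so there is no saddle point; optimal play is mixed.
Let Firm A play Expand with probability p. Expected payoff against Match: (-2)p + 4(1−p) = −6p + 4; against Undercut: 6p + 3(1−p) = 3p + 3.
Setting these equal: −6p + 4 = 3p + 3 ⇒ −9p = -1 ⇒ p = 1/9, and the value is (-6)·(1/9) + 4 = 10/3.
For Firm B: with q = P(Match), equating Expand's and Cut's payoffs gives −8q + 6 = q + 3 ⇒ q = 1/3.

10/3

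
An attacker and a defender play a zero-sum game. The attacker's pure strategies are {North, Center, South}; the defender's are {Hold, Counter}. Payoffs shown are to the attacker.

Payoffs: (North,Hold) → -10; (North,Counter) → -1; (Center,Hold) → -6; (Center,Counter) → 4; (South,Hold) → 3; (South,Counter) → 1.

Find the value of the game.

3/2

Row minima: North → -10, Center → -6, South → 1; maximin = 1.
Column maxima: Hold → 3, Counter → 4; minimax = 3.
1 ≠ 3, so there is no saddle point; optimal play is mixed.
North is strictly dominated by Center, so the attacker never plays it.
On the remaining 2×2 (Center, South vs Hold, Counter):
Let the attacker play Center with probability p. Expected payoff against Hold: (-6)p + 3(1−p) = −9p + 3; against Counter: 4p + 1(1−p) = 3p + 1.
Setting these equal: −9p + 3 = 3p + 1 ⇒ −12p = -2 ⇒ p = 1/6, and the value is (-9)·(1/6) + 3 = 3/2.
For the defender: with q = P(Hold), equating Center's and South's payoffs gives −10q + 4 = 2q + 1 ⇒ q = 1/4.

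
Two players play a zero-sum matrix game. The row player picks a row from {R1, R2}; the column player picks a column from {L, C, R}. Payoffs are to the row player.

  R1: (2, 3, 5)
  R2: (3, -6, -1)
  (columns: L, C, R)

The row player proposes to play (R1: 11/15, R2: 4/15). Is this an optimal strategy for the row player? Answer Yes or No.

No

Against L this mix gives (11/15)·2 + (4/15)·3 = 34/15.
Against C this mix gives (11/15)·3 + (4/15)·(-6) = 3/5.
Against R this mix gives (11/15)·5 + (4/15)·(-1) = 17/5.
The column player will play C, holding the row player to 3/5. Shifting weight toward the row that does better against C would raise this floor (the equalizing mix achieves 21/10 against both C and L), so the proposed strategy is not optimal.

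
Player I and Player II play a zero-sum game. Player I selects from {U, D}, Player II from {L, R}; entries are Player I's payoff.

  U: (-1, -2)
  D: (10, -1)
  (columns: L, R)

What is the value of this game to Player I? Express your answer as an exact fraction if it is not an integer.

-1

Row minima: U → -2, D → -1; maximin = -1.
Column maxima: L → 10, R → -1; minimax = -1.
Since maximin = minimax = -1, there is a saddle point and the value is -1.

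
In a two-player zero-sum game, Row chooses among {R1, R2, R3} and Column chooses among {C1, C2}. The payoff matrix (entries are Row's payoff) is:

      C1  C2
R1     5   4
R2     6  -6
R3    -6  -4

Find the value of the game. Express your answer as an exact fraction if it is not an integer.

Row minima: R1 → 4, R2 → -6, R3 → -6; maximin = 4.
Column maxima: C1 → 6, C2 → 4; minimax = 4.
Since maximin = minimax = 4, there is a saddle point and the value is 4.

4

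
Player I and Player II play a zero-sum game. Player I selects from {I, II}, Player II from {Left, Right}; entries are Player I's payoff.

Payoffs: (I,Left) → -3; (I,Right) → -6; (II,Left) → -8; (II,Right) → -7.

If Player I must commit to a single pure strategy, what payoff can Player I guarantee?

Row minima: I → -6, II → -8.
The best of these is -6.

-6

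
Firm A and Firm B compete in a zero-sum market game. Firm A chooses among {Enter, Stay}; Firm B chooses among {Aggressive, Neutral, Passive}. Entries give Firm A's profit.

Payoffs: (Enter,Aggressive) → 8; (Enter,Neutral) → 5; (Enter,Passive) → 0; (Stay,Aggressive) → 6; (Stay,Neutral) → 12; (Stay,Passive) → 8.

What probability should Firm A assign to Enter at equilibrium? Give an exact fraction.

1/5

Row minima: Enter → 0, Stay → 6; maximin = 6.
Column maxima: Aggressive → 8, Neutral → 12, Passive → 8; minimax = 8.
6 ≠ 8, so there is no saddle point; optimal play is mixed.
Neutral is strictly dominated by Passive (it gives Firm A strictly more in every row), so Firm B never plays it.
On the remaining 2×2 (Enter, Stay vs Aggressive, Passive):
Let Firm A play Enter with probability p. Expected payoff against Aggressive: 8p + 6(1−p) = 2p + 6; against Passive: 0p + 8(1−p) = −8p + 8.
Setting these equal: 2p + 6 = −8p + 8 ⇒ 10p = 2 ⇒ p = 1/5, and the value is (2)·(1/5) + 6 = 32/5.
For Firm B: with q = P(Aggressive), equating Enter's and Stay's payoffs gives 8q = −2q + 8 ⇒ q = 4/5.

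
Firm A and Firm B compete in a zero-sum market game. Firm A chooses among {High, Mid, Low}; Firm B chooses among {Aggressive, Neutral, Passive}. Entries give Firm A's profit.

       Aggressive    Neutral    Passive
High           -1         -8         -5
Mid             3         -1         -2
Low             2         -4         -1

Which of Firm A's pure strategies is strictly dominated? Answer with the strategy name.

High

Mid gives a strictly higher payoff than High against every column: 3 > -1, -1 > -8, -2 > -5.
So High is strictly dominated and Firm A never plays it.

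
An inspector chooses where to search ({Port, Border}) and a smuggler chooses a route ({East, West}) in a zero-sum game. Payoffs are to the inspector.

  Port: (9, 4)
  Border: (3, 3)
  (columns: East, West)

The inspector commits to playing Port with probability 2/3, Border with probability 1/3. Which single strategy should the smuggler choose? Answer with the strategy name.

West

If the smuggler plays East, the inspector's expected payoff is (2/3)·9 + (1/3)·3 = 7.
If the smuggler plays West, the inspector's expected payoff is (2/3)·4 + (1/3)·3 = 11/3.
The smuggler minimizes the inspector's payoff; the smallest is 11/3, so the best response is West.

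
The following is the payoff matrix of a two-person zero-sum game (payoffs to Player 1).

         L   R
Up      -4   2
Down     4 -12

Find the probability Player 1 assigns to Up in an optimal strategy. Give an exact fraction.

8/11

Row minima: Up → -4, Down → -12; maximin = -4.
Column maxima: L → 4, R → 2; minimax = 2.
-4 ≠ 2, so there is no saddle point; optimal play is mixed.
Let Player 1 play Up with probability p. Expected payoff against L: (-4)p + 4(1−p) = −8p + 4; against R: 2p + (-12)(1−p) = 14p − 12.
Setting these equal: −8p + 4 = 14p − 12 ⇒ −22p = -16 ⇒ p = 8/11, and the value is (-8)·(8/11) + 4 = -20/11.
For Player 2: with q = P(L), equating Up's and Down's payoffs gives −6q + 2 = 16q − 12 ⇒ q = 7/11.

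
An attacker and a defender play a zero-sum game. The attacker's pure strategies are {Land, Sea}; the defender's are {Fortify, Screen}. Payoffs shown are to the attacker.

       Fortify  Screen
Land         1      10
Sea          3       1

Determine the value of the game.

29/11

Row minima: Land → 1, Sea → 1; maximin = 1.
Column maxima: Fortify → 3, Screen → 10; minimax = 3.
1 ≠ 3, so there is no saddle point; optimal play is mixed.
Let the attacker play Land with probability p. Expected payoff against Fortify: 1p + 3(1−p) = −2p + 3; against Screen: 10p + 1(1−p) = 9p + 1.
Setting these equal: −2p + 3 = 9p + 1 ⇒ −11p = -2 ⇒ p = 2/11, and the value is (-2)·(2/11) + 3 = 29/11.
For the defender: with q = P(Fortify), equating Land's and Sea's payoffs gives −9q + 10 = 2q + 1 ⇒ q = 9/11.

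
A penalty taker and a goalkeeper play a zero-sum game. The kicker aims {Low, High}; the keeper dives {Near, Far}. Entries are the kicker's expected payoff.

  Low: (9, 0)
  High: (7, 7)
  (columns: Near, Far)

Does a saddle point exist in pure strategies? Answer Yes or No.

Row minima: Low → 0, High → 7; maximin = 7.
Column maxima: Near → 9, Far → 7; minimax = 7.
maximin = minimax = 7, so a saddle point exists.

Yes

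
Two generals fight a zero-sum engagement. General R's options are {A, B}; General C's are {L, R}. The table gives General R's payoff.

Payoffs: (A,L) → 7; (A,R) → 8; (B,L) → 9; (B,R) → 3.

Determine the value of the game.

Row minima: A → 7, B → 3; maximin = 7.
Column maxima: L → 9, R → 8; minimax = 8.
7 ≠ 8, so there is no saddle point; optimal play is mixed.
Let General R play A with probability p. Expected payoff against L: 7p + 9(1−p) = −2p + 9; against R: 8p + 3(1−p) = 5p + 3.
Setting these equal: −2p + 9 = 5p + 3 ⇒ −7p = -6 ⇒ p = 6/7, and the value is (-2)·(6/7) + 9 = 51/7.
For General C: with q = P(L), equating A's and B's payoffs gives −q + 8 = 6q + 3 ⇒ q = 5/7.

51/7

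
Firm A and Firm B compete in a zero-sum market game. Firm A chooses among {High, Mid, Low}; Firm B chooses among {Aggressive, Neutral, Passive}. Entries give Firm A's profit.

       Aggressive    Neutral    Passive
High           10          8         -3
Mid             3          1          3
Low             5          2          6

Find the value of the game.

Row minima: High → -3, Mid → 1, Low → 2; maximin = 2.
Column maxima: Aggressive → 10, Neutral → 8, Passive → 6; minimax = 6.
2 ≠ 6, so there is no saddle point; optimal play is mixed.
Mid is strictly dominated by Low, so Firm A never plays it.
Aggressive is strictly dominated by Neutral (it gives Firm A strictly more in every row), so Firm B never plays it.
On the remaining 2×2 (High, Low vs Neutral, Passive):
Let Firm A play High with probability p. Expected payoff against Neutral: 8p + 2(1−p) = 6p + 2; against Passive: (-3)p + 6(1−p) = −9p + 6.
Setting these equal: 6p + 2 = −9p + 6 ⇒ 15p = 4 ⇒ p = 4/15, and the value is (6)·(4/15) + 2 = 18/5.
For Firm B: with q = P(Neutral), equating High's and Low's payoffs gives 11q − 3 = −4q + 6 ⇒ q = 3/5.

18/5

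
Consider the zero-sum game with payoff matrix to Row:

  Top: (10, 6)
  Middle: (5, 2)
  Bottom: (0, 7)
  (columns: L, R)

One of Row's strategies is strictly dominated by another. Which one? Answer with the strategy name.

Top gives a strictly higher payoff than Middle against every column: 10 > 5, 6 > 2.
So Middle is strictly dominated and Row never plays it.

Middle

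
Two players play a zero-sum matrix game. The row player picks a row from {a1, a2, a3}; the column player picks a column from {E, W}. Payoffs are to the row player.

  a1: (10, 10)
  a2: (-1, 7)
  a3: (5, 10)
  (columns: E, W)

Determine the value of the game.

Row minima: a1 → 10, a2 → -1, a3 → 5; maximin = 10.
Column maxima: E → 10, W → 10; minimax = 10.
Since maximin = minimax = 10, there is a saddle point and the value is 10.

10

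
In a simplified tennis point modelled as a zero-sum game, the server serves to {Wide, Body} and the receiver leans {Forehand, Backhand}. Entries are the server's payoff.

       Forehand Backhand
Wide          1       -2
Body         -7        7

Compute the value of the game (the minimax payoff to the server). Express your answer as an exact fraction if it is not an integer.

Row minima: Wide → -2, Body → -7; maximin = -2.
Column maxima: Forehand → 1, Backhand → 7; minimax = 1.
-2 ≠ 1, so there is no saddle point; optimal play is mixed.
Let the server play Wide with probability p. Expected payoff against Forehand: 1p + (-7)(1−p) = 8p − 7; against Backhand: (-2)p + 7(1−p) = −9p + 7.
Setting these equal: 8p − 7 = −9p + 7 ⇒ 17p = 14 ⇒ p = 14/17, and the value is (8)·(14/17) − 7 = -7/17.
For the receiver: with q = P(Forehand), equating Wide's and Body's payoffs gives 3q − 2 = −14q + 7 ⇒ q = 9/17.

-7/17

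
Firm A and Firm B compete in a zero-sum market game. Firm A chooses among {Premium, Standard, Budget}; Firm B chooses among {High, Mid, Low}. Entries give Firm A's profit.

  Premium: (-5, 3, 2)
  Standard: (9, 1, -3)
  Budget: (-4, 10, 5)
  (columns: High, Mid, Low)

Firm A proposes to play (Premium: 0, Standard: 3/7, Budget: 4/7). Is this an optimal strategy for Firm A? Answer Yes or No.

Yes

Against High this mix gives (3/7)·9 + (4/7)·(-4) = 11/7.
Against Mid this mix gives (3/7)·1 + (4/7)·10 = 43/7.
Against Low this mix gives (3/7)·(-3) + (4/7)·5 = 11/7.
All of Firm B's active replies (High, Low) yield 11/7, and no column does worse for Firm A. The mix makes Firm B indifferent and guarantees 11/7, so it is optimal.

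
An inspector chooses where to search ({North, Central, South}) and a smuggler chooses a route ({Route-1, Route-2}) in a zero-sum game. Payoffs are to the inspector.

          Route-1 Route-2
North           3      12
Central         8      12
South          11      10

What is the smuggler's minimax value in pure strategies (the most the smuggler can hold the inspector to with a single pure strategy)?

Column maxima: Route-1 → 11, Route-2 → 12.
The smallest of these is 11.

11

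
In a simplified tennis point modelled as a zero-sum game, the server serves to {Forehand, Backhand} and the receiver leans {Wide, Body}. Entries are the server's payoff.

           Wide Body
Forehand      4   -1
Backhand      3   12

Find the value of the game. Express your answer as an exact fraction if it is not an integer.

51/14

Row minima: Forehand → -1, Backhand → 3; maximin = 3.
Column maxima: Wide → 4, Body → 12; minimax = 4.
3 ≠ 4, so there is no saddle point; optimal play is mixed.
Let the server play Forehand with probability p. Expected payoff against Wide: 4p + 3(1−p) = p + 3; against Body: (-1)p + 12(1−p) = −13p + 12.
Setting these equal: p + 3 = −13p + 12 ⇒ 14p = 9 ⇒ p = 9/14, and the value is (1)·(9/14) + 3 = 51/14.
For the receiver: with q = P(Wide), equating Forehand's and Backhand's payoffs gives 5q − 1 = −9q + 12 ⇒ q = 13/14.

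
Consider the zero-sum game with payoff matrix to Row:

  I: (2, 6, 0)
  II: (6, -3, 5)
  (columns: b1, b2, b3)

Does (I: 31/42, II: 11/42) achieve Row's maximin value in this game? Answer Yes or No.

No

Against b1 this mix gives (31/42)·2 + (11/42)·6 = 64/21.
Against b2 this mix gives (31/42)·6 + (11/42)·(-3) = 51/14.
Against b3 this mix gives (31/42)·0 + (11/42)·5 = 55/42.
Column will play b3, holding Row to 55/42. Shifting weight toward the row that does better against b3 would raise this floor (the equalizing mix achieves 15/7 against both b3 and b2), so the proposed strategy is not optimal.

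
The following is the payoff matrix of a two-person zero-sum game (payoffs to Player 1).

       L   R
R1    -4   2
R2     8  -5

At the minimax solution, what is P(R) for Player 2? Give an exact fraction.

12/19

Row minima: R1 → -4, R2 → -5; maximin = -4.
Column maxima: L → 8, R → 2; minimax = 2.
-4 ≠ 2, so there is no saddle point; optimal play is mixed.
Let Player 1 play R1 with probability p. Expected payoff against L: (-4)p + 8(1−p) = −12p + 8; against R: 2p + (-5)(1−p) = 7p − 5.
Setting these equal: −12p + 8 = 7p − 5 ⇒ −19p = -13 ⇒ p = 13/19, and the value is (-12)·(13/19) + 8 = -4/19.
For Player 2: with q = P(L), equating R1's and R2's payoffs gives −6q + 2 = 13q − 5 ⇒ q = 7/19.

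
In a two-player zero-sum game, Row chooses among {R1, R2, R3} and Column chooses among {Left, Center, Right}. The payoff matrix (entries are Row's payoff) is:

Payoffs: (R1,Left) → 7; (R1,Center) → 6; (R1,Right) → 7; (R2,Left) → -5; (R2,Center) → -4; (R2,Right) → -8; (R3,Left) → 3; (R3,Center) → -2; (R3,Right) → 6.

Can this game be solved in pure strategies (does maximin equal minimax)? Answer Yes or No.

Row minima: R1 → 6, R2 → -8, R3 → -2; maximin = 6.
Column maxima: Left → 7, Center → 6, Right → 7; minimax = 6.
maximin = minimax = 6, so a saddle point exists.

Yes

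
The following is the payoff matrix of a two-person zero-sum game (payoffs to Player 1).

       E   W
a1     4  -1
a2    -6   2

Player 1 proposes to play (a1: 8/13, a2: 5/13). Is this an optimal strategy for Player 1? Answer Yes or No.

Against E this mix gives (8/13)·4 + (5/13)·(-6) = 2/13.
Against W this mix gives (8/13)·(-1) + (5/13)·2 = 2/13.
All of Player 2's active replies (E, W) yield 2/13, and no column does worse for Player 1. The mix makes Player 2 indifferent and guarantees 2/13, so it is optimal.

Yes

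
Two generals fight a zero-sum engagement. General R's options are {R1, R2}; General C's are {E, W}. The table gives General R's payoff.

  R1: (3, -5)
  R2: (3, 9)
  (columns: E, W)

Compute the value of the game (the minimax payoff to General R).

Row minima: R1 → -5, R2 → 3; maximin = 3.
Column maxima: E → 3, W → 9; minimax = 3.
Since maximin = minimax = 3, there is a saddle point and the value is 3.

3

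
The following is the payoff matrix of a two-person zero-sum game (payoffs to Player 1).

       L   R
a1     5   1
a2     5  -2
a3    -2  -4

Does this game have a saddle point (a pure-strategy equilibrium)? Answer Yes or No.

Yes

Row minima: a1 → 1, a2 → -2, a3 → -4; maximin = 1.
Column maxima: L → 5, R → 1; minimax = 1.
maximin = minimax = 1, so a saddle point exists.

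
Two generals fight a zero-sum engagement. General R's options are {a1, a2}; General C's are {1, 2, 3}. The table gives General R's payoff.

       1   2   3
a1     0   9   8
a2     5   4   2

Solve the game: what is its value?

40/11

Row minima: a1 → 0, a2 → 2; maximin = 2.
Column maxima: 1 → 5, 2 → 9, 3 → 8; minimax = 5.
2 ≠ 5, so there is no saddle point; optimal play is mixed.
2 is strictly dominated by 3 (it gives General R strictly more in every row), so General C never plays it.
On the remaining 2×2 (a1, a2 vs 1, 3):
Let General R play a1 with probability p. Expected payoff against 1: 0p + 5(1−p) = −5p + 5; against 3: 8p + 2(1−p) = 6p + 2.
Setting these equal: −5p + 5 = 6p + 2 ⇒ −11p = -3 ⇒ p = 3/11, and the value is (-5)·(3/11) + 5 = 40/11.
For General C: with q = P(1), equating a1's and a2's payoffs gives −8q + 8 = 3q + 2 ⇒ q = 6/11.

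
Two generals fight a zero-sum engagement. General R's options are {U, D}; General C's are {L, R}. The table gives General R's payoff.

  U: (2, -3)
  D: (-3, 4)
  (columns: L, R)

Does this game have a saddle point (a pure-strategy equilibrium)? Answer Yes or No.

No

Row minima: U → -3, D → -3; maximin = -3.
Column maxima: L → 2, R → 4; minimax = 2.
-3 ≠ 2, so no pure-strategy equilibrium exists.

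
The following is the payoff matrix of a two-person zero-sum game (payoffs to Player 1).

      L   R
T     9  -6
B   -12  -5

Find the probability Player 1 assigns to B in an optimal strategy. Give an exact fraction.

15/22

Row minima: T → -6, B → -12; maximin = -6.
Column maxima: L → 9, R → -5; minimax = -5.
-6 ≠ -5, so there is no saddle point; optimal play is mixed.
Let Player 1 play T with probability p. Expected payoff against L: 9p + (-12)(1−p) = 21p − 12; against R: (-6)p + (-5)(1−p) = −p − 5.
Setting these equal: 21p − 12 = −p − 5 ⇒ 22p = 7 ⇒ p = 7/22, and the value is (21)·(7/22) − 12 = -117/22.
For Player 2: with q = P(L), equating T's and B's payoffs gives 15q − 6 = −7q − 5 ⇒ q = 1/22.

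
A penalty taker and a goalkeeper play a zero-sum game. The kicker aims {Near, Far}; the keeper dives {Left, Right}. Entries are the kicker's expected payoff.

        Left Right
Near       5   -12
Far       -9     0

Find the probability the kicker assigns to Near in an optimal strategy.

Row minima: Near → -12, Far → -9; maximin = -9.
Column maxima: Left → 5, Right → 0; minimax = 0.
-9 ≠ 0, so there is no saddle point; optimal play is mixed.
Let the kicker play Near with probability p. Expected payoff against Left: 5p + (-9)(1−p) = 14p − 9; against Right: (-12)p + 0(1−p) = −12p.
Setting these equal: 14p − 9 = −12p ⇒ 26p = 9 ⇒ p = 9/26, and the value is (14)·(9/26) − 9 = -54/13.
For the keeper: with q = P(Left), equating Near's and Far's payoffs gives 17q − 12 = −9q ⇒ q = 6/13.

9/26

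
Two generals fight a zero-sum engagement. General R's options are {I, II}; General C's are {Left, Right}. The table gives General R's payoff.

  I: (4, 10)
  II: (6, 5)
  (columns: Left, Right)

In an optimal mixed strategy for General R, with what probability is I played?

1/7

Row minima: I → 4, II → 5; maximin = 5.
Column maxima: Left → 6, Right → 10; minimax = 6.
5 ≠ 6, so there is no saddle point; optimal play is mixed.
Let General R play I with probability p. Expected payoff against Left: 4p + 6(1−p) = −2p + 6; against Right: 10p + 5(1−p) = 5p + 5.
Setting these equal: −2p + 6 = 5p + 5 ⇒ −7p = -1 ⇒ p = 1/7, and the value is (-2)·(1/7) + 6 = 40/7.
For General C: with q = P(Left), equating I's and II's payoffs gives −6q + 10 = q + 5 ⇒ q = 5/7.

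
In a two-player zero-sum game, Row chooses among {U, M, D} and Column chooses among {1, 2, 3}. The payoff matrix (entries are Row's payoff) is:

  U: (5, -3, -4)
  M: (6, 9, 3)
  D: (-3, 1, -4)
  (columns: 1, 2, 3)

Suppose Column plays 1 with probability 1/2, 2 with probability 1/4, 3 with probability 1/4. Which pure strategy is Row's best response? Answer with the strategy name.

Expected payoff of U: (1/2)·5 + (1/4)·(-3) + (1/4)·(-4) = 3/4.
Expected payoff of M: (1/2)·6 + (1/4)·9 + (1/4)·3 = 6.
Expected payoff of D: (1/2)·(-3) + (1/4)·1 + (1/4)·(-4) = -9/4.
The largest is 6, so Row's best response is M.

M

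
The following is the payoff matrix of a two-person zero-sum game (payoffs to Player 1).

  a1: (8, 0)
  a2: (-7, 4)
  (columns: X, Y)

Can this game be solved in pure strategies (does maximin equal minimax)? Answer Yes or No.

Row minima: a1 → 0, a2 → -7; maximin = 0.
Column maxima: X → 8, Y → 4; minimax = 4.
0 ≠ 4, so no pure-strategy equilibrium exists.

No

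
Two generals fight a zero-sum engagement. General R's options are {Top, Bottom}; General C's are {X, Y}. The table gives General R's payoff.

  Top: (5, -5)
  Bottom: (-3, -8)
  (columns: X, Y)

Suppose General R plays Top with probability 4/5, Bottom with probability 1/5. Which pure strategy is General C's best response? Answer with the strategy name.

If General C plays X, General R's expected payoff is (4/5)·5 + (1/5)·(-3) = 17/5.
If General C plays Y, General R's expected payoff is (4/5)·(-5) + (1/5)·(-8) = -28/5.
General C minimizes General R's payoff; the smallest is -28/5, so the best response is Y.

Y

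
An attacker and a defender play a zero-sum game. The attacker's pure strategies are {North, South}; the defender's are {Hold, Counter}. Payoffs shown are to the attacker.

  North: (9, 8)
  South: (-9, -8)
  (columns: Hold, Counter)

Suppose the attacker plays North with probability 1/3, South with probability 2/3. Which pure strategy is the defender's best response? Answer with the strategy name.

If the defender plays Hold, the attacker's expected payoff is (1/3)·9 + (2/3)·(-9) = -3.
If the defender plays Counter, the attacker's expected payoff is (1/3)·8 + (2/3)·(-8) = -8/3.
The defender minimizes the attacker's payoff; the smallest is -3, so the best response is Hold.

Hold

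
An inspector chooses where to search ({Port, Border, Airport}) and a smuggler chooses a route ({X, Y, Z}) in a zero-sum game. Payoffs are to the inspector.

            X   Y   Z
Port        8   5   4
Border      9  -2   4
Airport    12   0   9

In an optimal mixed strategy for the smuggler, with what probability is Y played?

Row minima: Port → 4, Border → -2, Airport → 0; maximin = 4.
Column maxima: X → 12, Y → 5, Z → 9; minimax = 5.
4 ≠ 5, so there is no saddle point; optimal play is mixed.
Border is strictly dominated by Airport, so the inspector never plays it.
X is strictly dominated by Y (it gives the inspector strictly more in every row), so the smuggler never plays it.
On the remaining 2×2 (Port, Airport vs Y, Z):
Let the inspector play Port with probability p. Expected payoff against Y: 5p + 0(1−p) = 5p; against Z: 4p + 9(1−p) = −5p + 9.
Setting these equal: 5p = −5p + 9 ⇒ 10p = 9 ⇒ p = 9/10, and the value is (5)·(9/10) = 9/2.
For the smuggler: with q = P(Y), equating Port's and Airport's payoffs gives q + 4 = −9q + 9 ⇒ q = 1/2.

1/2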